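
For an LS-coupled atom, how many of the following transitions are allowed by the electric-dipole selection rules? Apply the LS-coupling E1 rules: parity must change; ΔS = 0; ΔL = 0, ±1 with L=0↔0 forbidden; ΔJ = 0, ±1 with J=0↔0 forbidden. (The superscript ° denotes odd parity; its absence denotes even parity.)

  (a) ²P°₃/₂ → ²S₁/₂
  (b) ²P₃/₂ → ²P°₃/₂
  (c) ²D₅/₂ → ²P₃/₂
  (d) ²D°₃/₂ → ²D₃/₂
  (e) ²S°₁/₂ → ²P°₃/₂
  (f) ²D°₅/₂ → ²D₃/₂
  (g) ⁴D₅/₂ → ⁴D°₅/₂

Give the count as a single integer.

5

(a) allowed
(b) allowed
(c) forbidden (parity fails)
(d) allowed
(e) forbidden (parity fails)
(f) allowed
(g) allowed
Total allowed: 5 of 7.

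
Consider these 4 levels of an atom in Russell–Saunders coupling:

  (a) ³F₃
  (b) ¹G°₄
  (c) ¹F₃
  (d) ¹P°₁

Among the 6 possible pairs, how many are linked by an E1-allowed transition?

(a)–(b): forbidden (ΔS).
(a)–(c): forbidden (parity, ΔS).
(a)–(d): forbidden (ΔS, ΔL, ΔJ).
(b)–(c): allowed.
(b)–(d): forbidden (parity, ΔL, ΔJ).
(c)–(d): forbidden (ΔL, ΔJ).
Allowed pairs: 1 of 6.

1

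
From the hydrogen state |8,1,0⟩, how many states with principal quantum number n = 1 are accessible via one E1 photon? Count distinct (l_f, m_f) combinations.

E1 requires Δl = ±1, so l_f ∈ {0, 2}; with 0 ≤ l_f ≤ n_f−1 = 0, the allowed l_f values are {0}.
For l_f = 0: m_f ∈ {m_i−1, m_i, m_i+1} ∩ [−0, 0] = {0} → 1 state.
Total: 1.

1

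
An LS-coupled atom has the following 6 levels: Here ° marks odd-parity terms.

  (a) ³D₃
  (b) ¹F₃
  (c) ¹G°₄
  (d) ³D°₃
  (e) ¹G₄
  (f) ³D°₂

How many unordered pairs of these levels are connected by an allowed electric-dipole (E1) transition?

(a)–(b): forbidden (parity, ΔS).
(a)–(c): forbidden (ΔS, ΔL).
(a)–(d): allowed.
(a)–(e): forbidden (parity, ΔS, ΔL).
(a)–(f): allowed.
(b)–(c): allowed.
(b)–(d): forbidden (ΔS).
(b)–(e): forbidden (parity).
(b)–(f): forbidden (ΔS).
(c)–(d): forbidden (parity, ΔS, ΔL).
(c)–(e): allowed.
(c)–(f): forbidden (parity, ΔS, ΔL, ΔJ).
(d)–(e): forbidden (ΔS, ΔL).
(d)–(f): forbidden (parity).
(e)–(f): forbidden (ΔS, ΔL, ΔJ).
Allowed pairs: 4 of 15.

4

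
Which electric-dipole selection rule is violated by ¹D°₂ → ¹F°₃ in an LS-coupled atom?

parity

Initial level: S=0, L=2, J=2, parity odd. Final level: S=0, L=3, J=3, parity odd.
ΔL = 0, ±1 (not L=0↔0): L: 2 → 3, ΔL = +1 — passes.
Parity must change: odd → odd — fails.
ΔJ = 0, ±1 (not J=0↔0): J: 2 → 3, ΔJ = +1 — passes.
ΔS = 0: S: 0 → 0 — passes.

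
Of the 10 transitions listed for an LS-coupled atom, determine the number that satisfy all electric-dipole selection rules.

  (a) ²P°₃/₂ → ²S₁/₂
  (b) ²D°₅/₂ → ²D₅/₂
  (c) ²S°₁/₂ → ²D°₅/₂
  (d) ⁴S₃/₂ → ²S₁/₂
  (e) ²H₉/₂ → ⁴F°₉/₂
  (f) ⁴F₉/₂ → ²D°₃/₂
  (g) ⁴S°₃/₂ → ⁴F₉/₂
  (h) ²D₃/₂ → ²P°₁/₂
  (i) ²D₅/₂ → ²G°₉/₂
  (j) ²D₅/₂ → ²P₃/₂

(a) allowed
(b) allowed
(c) forbidden (parity, ΔL, ΔJ fail)
(d) forbidden (parity, ΔS, ΔL fail)
(e) forbidden (ΔS, ΔL fail)
(f) forbidden (ΔS, ΔJ fail)
(g) forbidden (ΔL, ΔJ fail)
(h) allowed
(i) forbidden (ΔL, ΔJ fail)
(j) forbidden (parity fails)
Total allowed: 3 of 10.

3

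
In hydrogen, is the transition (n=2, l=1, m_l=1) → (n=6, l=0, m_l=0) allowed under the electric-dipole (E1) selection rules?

allowed

Δl = 0 − 1 = -1; the E1 rule Δl = ±1 is passes.
m_l: 1 → 0 (Δm_l = -1). |Δm_l| ≤ 1 passes.
All E1 selection rules are satisfied.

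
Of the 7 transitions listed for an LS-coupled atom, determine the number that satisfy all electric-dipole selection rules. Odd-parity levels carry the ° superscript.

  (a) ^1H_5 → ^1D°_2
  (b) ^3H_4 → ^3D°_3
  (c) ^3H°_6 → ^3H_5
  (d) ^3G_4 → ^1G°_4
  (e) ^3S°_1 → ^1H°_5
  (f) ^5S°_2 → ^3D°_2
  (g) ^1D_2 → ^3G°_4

(a) forbidden (ΔL, ΔJ fail)
(b) forbidden (ΔL fails)
(c) allowed
(d) forbidden (ΔS fails)
(e) forbidden (parity, ΔS, ΔL, ΔJ fail)
(f) forbidden (parity, ΔS, ΔL fail)
(g) forbidden (ΔS, ΔL, ΔJ fail)
Total allowed: 1 of 7.

1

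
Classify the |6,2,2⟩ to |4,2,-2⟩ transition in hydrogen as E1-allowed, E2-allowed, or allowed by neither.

neither

Δl = 2 − 2 = +0; l_i + l_f = 4.
Δm_l = -4.
E1 (Δl = ±1, |Δm_l| ≤ 1): not satisfied.
E2 (Δl = 0,±2, l_i+l_f ≥ 2, |Δm_l| ≤ 2): not satisfied.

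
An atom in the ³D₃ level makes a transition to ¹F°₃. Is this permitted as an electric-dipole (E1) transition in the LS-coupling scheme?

Parity must change: even → odd — ✓.
ΔS = 0: S: 1 → 0 — ✗.
ΔL = 0, ±1 (not L=0↔0): L: 2 → 3, ΔL = +1 — ✓.
ΔJ = 0, ±1 (not J=0↔0): J: 3 → 3, ΔJ = +0 — ✓.
Rule(s) violated: ΔS.

forbidden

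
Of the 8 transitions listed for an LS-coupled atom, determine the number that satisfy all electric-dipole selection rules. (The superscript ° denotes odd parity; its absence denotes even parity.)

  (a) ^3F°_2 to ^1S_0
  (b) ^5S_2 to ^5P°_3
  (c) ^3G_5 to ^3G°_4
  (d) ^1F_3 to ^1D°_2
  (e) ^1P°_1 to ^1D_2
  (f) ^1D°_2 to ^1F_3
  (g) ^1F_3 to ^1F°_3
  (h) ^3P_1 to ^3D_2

6

(a) forbidden (ΔS, ΔL, ΔJ fail)
(b) allowed
(c) allowed
(d) allowed
(e) allowed
(f) allowed
(g) allowed
(h) forbidden (parity fails)
Total allowed: 6 of 8.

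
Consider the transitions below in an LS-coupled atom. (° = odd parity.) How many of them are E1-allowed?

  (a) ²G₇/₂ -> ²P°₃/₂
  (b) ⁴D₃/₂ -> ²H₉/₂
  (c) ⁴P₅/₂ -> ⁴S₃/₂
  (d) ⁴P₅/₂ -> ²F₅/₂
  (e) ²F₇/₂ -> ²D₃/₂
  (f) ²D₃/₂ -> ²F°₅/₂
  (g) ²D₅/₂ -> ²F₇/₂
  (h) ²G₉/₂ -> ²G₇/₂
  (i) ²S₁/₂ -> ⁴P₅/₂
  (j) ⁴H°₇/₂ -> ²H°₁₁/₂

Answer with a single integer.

(a) forbidden (ΔL, ΔJ fail)
(b) forbidden (parity, ΔS, ΔL, ΔJ fail)
(c) forbidden (parity fails)
(d) forbidden (parity, ΔS, ΔL fail)
(e) forbidden (parity, ΔJ fail)
(f) allowed
(g) forbidden (parity fails)
(h) forbidden (parity fails)
(i) forbidden (parity, ΔS, ΔJ fail)
(j) forbidden (parity, ΔS, ΔJ fail)
Total allowed: 1 of 10.

1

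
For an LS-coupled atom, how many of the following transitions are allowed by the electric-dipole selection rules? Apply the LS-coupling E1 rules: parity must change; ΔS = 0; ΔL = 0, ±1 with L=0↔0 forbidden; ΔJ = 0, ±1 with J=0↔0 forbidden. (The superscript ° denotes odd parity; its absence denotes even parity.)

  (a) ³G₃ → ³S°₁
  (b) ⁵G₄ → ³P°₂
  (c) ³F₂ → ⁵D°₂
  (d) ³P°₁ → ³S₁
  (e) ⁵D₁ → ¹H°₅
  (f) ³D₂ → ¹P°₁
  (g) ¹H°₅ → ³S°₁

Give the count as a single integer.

(a) forbidden (ΔL, ΔJ fail)
(b) forbidden (ΔS, ΔL, ΔJ fail)
(c) forbidden (ΔS fails)
(d) allowed
(e) forbidden (ΔS, ΔL, ΔJ fail)
(f) forbidden (ΔS fails)
(g) forbidden (parity, ΔS, ΔL, ΔJ fail)
Total allowed: 1 of 7.

1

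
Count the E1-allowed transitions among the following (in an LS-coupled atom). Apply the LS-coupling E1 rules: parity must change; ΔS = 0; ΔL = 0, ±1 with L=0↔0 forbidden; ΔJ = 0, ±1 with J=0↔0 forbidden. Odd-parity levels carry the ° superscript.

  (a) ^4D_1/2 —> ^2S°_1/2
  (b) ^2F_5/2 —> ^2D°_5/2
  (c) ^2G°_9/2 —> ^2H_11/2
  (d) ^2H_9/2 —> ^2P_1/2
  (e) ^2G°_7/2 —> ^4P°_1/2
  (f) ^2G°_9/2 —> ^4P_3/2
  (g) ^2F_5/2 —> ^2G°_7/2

(a) forbidden (ΔS, ΔL fail)
(b) allowed
(c) allowed
(d) forbidden (parity, ΔL, ΔJ fail)
(e) forbidden (parity, ΔS, ΔL, ΔJ fail)
(f) forbidden (ΔS, ΔL, ΔJ fail)
(g) allowed
Total allowed: 3 of 7.

3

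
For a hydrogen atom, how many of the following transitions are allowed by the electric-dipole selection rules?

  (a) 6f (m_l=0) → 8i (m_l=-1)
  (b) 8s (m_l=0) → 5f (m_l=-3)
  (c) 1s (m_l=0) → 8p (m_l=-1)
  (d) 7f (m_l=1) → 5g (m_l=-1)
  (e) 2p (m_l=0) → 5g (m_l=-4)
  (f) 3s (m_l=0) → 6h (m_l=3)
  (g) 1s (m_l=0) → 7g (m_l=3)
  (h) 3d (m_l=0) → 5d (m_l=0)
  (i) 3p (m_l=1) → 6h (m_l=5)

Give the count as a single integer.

1

(a) forbidden — Δl = +3 (E1 requires Δl = ±1)
(b) forbidden — Δl = +3 (E1 requires Δl = ±1); Δm_l = -3 (E1 requires Δm_l = 0, ±1)
(c) allowed
(d) forbidden — Δm_l = -2 (E1 requires Δm_l = 0, ±1)
(e) forbidden — Δl = +3 (E1 requires Δl = ±1); Δm_l = -4 (E1 requires Δm_l = 0, ±1)
(f) forbidden — Δl = +5 (E1 requires Δl = ±1); Δm_l = +3 (E1 requires Δm_l = 0, ±1)
(g) forbidden — Δl = +4 (E1 requires Δl = ±1); Δm_l = +3 (E1 requires Δm_l = 0, ±1)
(h) forbidden — Δl = +0 (E1 requires Δl = ±1)
(i) forbidden — Δl = +4 (E1 requires Δl = ±1); Δm_l = +4 (E1 requires Δm_l = 0, ±1)
Total allowed: 1 of 9.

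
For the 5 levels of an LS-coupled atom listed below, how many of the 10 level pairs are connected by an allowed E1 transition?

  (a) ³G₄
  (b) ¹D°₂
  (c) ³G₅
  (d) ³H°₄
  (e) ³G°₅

(a)–(b): forbidden (ΔS, ΔL, ΔJ).
(a)–(c): forbidden (parity).
(a)–(d): allowed.
(a)–(e): allowed.
(b)–(c): forbidden (ΔS, ΔL, ΔJ).
(b)–(d): forbidden (parity, ΔS, ΔL, ΔJ).
(b)–(e): forbidden (parity, ΔS, ΔL, ΔJ).
(c)–(d): allowed.
(c)–(e): allowed.
(d)–(e): forbidden (parity).
Allowed pairs: 4 of 10.

4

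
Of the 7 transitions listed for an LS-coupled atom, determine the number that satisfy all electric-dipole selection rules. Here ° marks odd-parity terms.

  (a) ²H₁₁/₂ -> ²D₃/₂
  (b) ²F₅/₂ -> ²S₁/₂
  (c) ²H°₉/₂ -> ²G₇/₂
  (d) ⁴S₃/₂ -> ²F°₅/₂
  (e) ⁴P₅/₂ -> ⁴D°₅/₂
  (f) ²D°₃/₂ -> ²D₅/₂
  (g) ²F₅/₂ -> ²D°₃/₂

(a) forbidden (parity, ΔL, ΔJ fail)
(b) forbidden (parity, ΔL, ΔJ fail)
(c) allowed
(d) forbidden (ΔS, ΔL fail)
(e) allowed
(f) allowed
(g) allowed
Total allowed: 4 of 7.

4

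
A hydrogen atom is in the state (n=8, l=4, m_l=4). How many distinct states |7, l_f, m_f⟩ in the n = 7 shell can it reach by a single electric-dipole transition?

4

E1 requires Δl = ±1, so l_f ∈ {3, 5}; with 0 ≤ l_f ≤ n_f−1 = 6, the allowed l_f values are {3, 5}.
For l_f = 3: m_f ∈ {m_i−1, m_i, m_i+1} ∩ [−3, 3] = {3} → 1 state.
For l_f = 5: m_f ∈ {m_i−1, m_i, m_i+1} ∩ [−5, 5] = {3, 4, 5} → 3 states.
Total: 4.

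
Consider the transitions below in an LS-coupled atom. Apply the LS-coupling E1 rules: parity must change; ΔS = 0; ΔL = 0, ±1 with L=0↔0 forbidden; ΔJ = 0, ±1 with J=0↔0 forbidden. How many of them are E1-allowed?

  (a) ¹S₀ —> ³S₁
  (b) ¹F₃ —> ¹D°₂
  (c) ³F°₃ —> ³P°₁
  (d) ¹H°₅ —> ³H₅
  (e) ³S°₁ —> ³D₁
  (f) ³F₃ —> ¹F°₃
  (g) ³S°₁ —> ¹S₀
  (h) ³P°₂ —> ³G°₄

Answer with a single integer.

(a) forbidden (parity, ΔS, ΔL fail)
(b) allowed
(c) forbidden (parity, ΔL, ΔJ fail)
(d) forbidden (ΔS fails)
(e) forbidden (ΔL fails)
(f) forbidden (ΔS fails)
(g) forbidden (ΔS, ΔL fail)
(h) forbidden (parity, ΔL, ΔJ fail)
Total allowed: 1 of 8.

1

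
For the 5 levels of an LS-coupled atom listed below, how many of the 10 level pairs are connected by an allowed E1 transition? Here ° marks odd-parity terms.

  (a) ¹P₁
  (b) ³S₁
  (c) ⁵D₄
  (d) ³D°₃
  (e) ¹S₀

(a)–(b): forbidden (parity, ΔS).
(a)–(c): forbidden (parity, ΔS, ΔJ).
(a)–(d): forbidden (ΔS, ΔJ).
(a)–(e): forbidden (parity).
(b)–(c): forbidden (parity, ΔS, ΔL, ΔJ).
(b)–(d): forbidden (ΔL, ΔJ).
(b)–(e): forbidden (parity, ΔS, ΔL).
(c)–(d): forbidden (ΔS).
(c)–(e): forbidden (parity, ΔS, ΔL, ΔJ).
(d)–(e): forbidden (ΔS, ΔL, ΔJ).
Allowed pairs: 0 of 10.

0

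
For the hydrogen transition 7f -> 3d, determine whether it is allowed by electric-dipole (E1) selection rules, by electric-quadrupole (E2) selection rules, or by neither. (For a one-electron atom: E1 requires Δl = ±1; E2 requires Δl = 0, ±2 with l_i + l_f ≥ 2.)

E1

Δl = 2 − 3 = -1; l_i + l_f = 5.
E1 (Δl = ±1): satisfied.
E2 (Δl = 0,±2, l_i+l_f ≥ 2): not satisfied.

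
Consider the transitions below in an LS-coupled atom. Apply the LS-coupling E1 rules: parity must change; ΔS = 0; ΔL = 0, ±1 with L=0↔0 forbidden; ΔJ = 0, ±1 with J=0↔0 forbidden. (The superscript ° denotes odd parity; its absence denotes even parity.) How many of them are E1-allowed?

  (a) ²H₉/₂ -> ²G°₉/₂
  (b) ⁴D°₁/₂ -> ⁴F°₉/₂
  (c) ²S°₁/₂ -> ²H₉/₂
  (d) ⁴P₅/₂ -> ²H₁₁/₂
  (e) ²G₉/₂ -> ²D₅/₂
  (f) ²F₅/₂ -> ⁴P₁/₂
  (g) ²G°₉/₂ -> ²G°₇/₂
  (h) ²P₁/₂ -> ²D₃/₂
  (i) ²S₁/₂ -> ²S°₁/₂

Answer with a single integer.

1

(a) allowed
(b) forbidden (parity, ΔJ fail)
(c) forbidden (ΔL, ΔJ fail)
(d) forbidden (parity, ΔS, ΔL, ΔJ fail)
(e) forbidden (parity, ΔL, ΔJ fail)
(f) forbidden (parity, ΔS, ΔL, ΔJ fail)
(g) forbidden (parity fails)
(h) forbidden (parity fails)
(i) forbidden (ΔL fails)
Total allowed: 1 of 9.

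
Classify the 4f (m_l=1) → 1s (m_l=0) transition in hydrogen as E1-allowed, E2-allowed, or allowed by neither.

neither

Δl = 0 − 3 = -3; l_i + l_f = 3.
Δm_l = -1.
E1 (Δl = ±1, |Δm_l| ≤ 1): not satisfied.
E2 (Δl = 0,±2, l_i+l_f ≥ 2, |Δm_l| ≤ 2): not satisfied.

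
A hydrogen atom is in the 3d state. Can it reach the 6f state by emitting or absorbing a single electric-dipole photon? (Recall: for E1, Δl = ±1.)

allowed

Initial l = 2, final l = 3, so Δl = +1. E1 requires Δl = ±1: passes.
All E1 selection rules are satisfied.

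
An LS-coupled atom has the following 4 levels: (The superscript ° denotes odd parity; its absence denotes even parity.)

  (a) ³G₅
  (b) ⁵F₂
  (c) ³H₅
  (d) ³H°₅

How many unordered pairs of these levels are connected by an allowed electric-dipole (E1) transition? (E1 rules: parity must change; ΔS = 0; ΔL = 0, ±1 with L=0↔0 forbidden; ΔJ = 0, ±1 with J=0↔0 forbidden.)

2

(a)–(b): forbidden (parity, ΔS, ΔJ).
(a)–(c): forbidden (parity).
(a)–(d): allowed.
(b)–(c): forbidden (parity, ΔS, ΔL, ΔJ).
(b)–(d): forbidden (ΔS, ΔL, ΔJ).
(c)–(d): allowed.
Allowed pairs: 2 of 6.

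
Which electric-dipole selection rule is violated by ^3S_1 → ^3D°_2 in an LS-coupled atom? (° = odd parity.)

the ΔL = 0, ±1 rule

Reading off the term symbols: S 1→1, L 0→2, J 1→2, parity even→odd.
Parity must change: even → odd — ✓.
ΔS = 0: S: 1 → 1 — ✓.
ΔL = 0, ±1 (not L=0↔0): L: 0 → 2, ΔL = +2 — ✗.
ΔJ = 0, ±1 (not J=0↔0): J: 1 → 2, ΔJ = +1 — ✓.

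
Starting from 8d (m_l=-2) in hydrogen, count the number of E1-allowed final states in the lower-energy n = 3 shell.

1

E1 requires Δl = ±1, so l_f ∈ {1, 3}; with 0 ≤ l_f ≤ n_f−1 = 2, the allowed l_f values are {1}.
For l_f = 1: m_f ∈ {m_i−1, m_i, m_i+1} ∩ [−1, 1] = {-1} → 1 state.
Total: 1.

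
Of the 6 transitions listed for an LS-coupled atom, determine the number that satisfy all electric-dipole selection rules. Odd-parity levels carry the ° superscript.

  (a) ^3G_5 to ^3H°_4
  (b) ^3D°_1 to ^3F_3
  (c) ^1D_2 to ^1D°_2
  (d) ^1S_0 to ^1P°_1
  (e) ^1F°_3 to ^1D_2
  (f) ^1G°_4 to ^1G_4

(a) allowed
(b) forbidden (ΔJ fails)
(c) allowed
(d) allowed
(e) allowed
(f) allowed
Total allowed: 5 of 6.

5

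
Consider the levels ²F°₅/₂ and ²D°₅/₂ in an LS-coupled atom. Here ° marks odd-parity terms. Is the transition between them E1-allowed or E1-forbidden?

forbidden

Parity must change: odd → odd — fails.
ΔS = 0: S: 1/2 → 1/2 — ok.
ΔL = 0, ±1 (not L=0↔0): L: 3 → 2, ΔL = -1 — ok.
ΔJ = 0, ±1 (not J=0↔0): J: 5/2 → 5/2, ΔJ = +0 — ok.
Rule(s) violated: parity.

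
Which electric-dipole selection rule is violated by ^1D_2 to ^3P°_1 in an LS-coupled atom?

the ΔS = 0 rule

Reading off the term symbols: S 0→1, L 2→1, J 2→1, parity even→odd.
Parity must change: even → odd — ok.
ΔS = 0: S: 0 → 1 — fails.
ΔL = 0, ±1 (not L=0↔0): L: 2 → 1, ΔL = -1 — ok.
ΔJ = 0, ±1 (not J=0↔0): J: 2 → 1, ΔJ = -1 — ok.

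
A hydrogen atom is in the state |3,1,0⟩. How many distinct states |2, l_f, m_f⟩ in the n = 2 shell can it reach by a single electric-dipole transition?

1

E1 requires Δl = ±1, so l_f ∈ {0, 2}; with 0 ≤ l_f ≤ n_f−1 = 1, the allowed l_f values are {0}.
For l_f = 0: m_f ∈ {m_i−1, m_i, m_i+1} ∩ [−0, 0] = {0} → 1 state.
Total: 1.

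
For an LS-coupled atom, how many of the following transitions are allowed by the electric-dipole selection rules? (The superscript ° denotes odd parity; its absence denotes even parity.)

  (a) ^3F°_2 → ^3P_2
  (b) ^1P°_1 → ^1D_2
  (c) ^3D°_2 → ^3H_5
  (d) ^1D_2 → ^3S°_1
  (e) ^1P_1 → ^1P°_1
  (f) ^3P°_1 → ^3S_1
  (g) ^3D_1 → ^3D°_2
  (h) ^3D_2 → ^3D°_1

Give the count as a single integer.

5

(a) forbidden (ΔL fails)
(b) allowed
(c) forbidden (ΔL, ΔJ fail)
(d) forbidden (ΔS, ΔL fail)
(e) allowed
(f) allowed
(g) allowed
(h) allowed
Total allowed: 5 of 8.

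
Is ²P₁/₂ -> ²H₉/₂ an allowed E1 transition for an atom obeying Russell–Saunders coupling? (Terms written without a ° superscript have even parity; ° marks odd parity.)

Parity must change: even → even — ✗.
ΔS = 0: S: 1/2 → 1/2 — ✓.
ΔL = 0, ±1 (not L=0↔0): L: 1 → 5, ΔL = +4 — ✗.
ΔJ = 0, ±1 (not J=0↔0): J: 1/2 → 9/2, ΔJ = +4 — ✗.
Rule(s) violated: parity, ΔL, ΔJ.

forbidden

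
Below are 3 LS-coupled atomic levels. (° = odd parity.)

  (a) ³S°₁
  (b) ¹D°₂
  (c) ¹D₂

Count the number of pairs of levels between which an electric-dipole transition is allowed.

(a)–(b): forbidden (parity, ΔS, ΔL).
(a)–(c): forbidden (ΔS, ΔL).
(b)–(c): allowed.
Allowed pairs: 1 of 3.

1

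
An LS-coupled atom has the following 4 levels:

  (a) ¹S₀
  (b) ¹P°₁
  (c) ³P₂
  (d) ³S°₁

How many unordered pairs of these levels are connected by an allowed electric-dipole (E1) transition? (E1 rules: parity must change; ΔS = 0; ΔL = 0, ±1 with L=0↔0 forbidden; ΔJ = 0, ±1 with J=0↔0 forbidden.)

(a)–(b): allowed.
(a)–(c): forbidden (parity, ΔS, ΔJ).
(a)–(d): forbidden (ΔS, ΔL).
(b)–(c): forbidden (ΔS).
(b)–(d): forbidden (parity, ΔS).
(c)–(d): allowed.
Allowed pairs: 2 of 6.

2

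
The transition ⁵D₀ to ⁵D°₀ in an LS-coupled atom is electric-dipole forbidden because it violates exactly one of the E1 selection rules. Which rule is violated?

the J=0 ↔ J=0 exclusion

Initial level: S=2, L=2, J=0, parity even. Final level: S=2, L=2, J=0, parity odd.
Parity must change: even → odd — ✓.
ΔS = 0: S: 2 → 2 — ✓.
ΔJ = 0, ±1 (not J=0↔0): J: 0 → 0, ΔJ = +0 — ✗.
ΔL = 0, ±1 (not L=0↔0): L: 2 → 2, ΔL = +0 — ✓.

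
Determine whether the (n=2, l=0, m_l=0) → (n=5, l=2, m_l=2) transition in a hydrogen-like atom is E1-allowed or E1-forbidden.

forbidden

Δl = 2 − 0 = +2; the E1 rule Δl = ±1 is ✗.
m_l: 0 → 2 (Δm_l = +2). |Δm_l| ≤ 1 ✗.
The transition is electric-dipole forbidden.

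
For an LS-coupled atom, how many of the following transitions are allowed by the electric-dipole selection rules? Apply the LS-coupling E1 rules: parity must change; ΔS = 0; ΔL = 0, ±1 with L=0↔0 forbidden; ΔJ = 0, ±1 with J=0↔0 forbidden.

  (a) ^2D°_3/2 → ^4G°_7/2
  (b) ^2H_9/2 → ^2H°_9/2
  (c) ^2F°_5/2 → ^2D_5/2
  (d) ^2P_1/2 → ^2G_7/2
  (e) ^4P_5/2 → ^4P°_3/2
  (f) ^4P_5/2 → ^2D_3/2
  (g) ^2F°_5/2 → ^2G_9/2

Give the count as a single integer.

(a) forbidden (parity, ΔS, ΔL, ΔJ fail)
(b) allowed
(c) allowed
(d) forbidden (parity, ΔL, ΔJ fail)
(e) allowed
(f) forbidden (parity, ΔS fail)
(g) forbidden (ΔJ fails)
Total allowed: 3 of 7.

3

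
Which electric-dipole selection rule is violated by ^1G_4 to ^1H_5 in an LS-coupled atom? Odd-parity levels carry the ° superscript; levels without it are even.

parity

Reading off the term symbols: S 0→0, L 4→5, J 4→5, parity even→even.
Parity must change: even → even — fails.
ΔS = 0: S: 0 → 0 — passes.
ΔL = 0, ±1 (not L=0↔0): L: 4 → 5, ΔL = +1 — passes.
ΔJ = 0, ±1 (not J=0↔0): J: 4 → 5, ΔJ = +1 — passes.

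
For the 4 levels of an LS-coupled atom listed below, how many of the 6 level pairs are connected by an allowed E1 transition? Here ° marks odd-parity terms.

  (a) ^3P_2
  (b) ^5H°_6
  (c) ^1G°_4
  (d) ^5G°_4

(a)–(b): forbidden (ΔS, ΔL, ΔJ).
(a)–(c): forbidden (ΔS, ΔL, ΔJ).
(a)–(d): forbidden (ΔS, ΔL, ΔJ).
(b)–(c): forbidden (parity, ΔS, ΔJ).
(b)–(d): forbidden (parity, ΔJ).
(c)–(d): forbidden (parity, ΔS).
Allowed pairs: 0 of 6.

0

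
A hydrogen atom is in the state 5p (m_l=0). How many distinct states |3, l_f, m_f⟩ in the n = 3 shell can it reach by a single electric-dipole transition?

4

E1 requires Δl = ±1, so l_f ∈ {0, 2}; with 0 ≤ l_f ≤ n_f−1 = 2, the allowed l_f values are {0, 2}.
For l_f = 0: m_f ∈ {m_i−1, m_i, m_i+1} ∩ [−0, 0] = {0} → 1 state.
For l_f = 2: m_f ∈ {m_i−1, m_i, m_i+1} ∩ [−2, 2] = {-1, 0, 1} → 3 states.
Total: 4.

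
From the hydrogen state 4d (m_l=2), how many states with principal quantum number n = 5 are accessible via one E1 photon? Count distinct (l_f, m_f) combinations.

4

E1 requires Δl = ±1, so l_f ∈ {1, 3}; with 0 ≤ l_f ≤ n_f−1 = 4, the allowed l_f values are {1, 3}.
For l_f = 1: m_f ∈ {m_i−1, m_i, m_i+1} ∩ [−1, 1] = {1} → 1 state.
For l_f = 3: m_f ∈ {m_i−1, m_i, m_i+1} ∩ [−3, 3] = {1, 2, 3} → 3 states.
Total: 4.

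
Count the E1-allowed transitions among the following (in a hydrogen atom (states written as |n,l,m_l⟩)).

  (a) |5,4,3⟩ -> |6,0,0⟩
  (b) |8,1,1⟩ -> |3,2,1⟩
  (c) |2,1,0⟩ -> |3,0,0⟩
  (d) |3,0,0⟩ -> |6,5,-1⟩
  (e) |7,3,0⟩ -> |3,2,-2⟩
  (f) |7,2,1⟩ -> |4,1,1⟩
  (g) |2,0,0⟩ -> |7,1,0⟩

(a) forbidden — Δl = -4 (E1 requires Δl = ±1); Δm_l = -3 (E1 requires Δm_l = 0, ±1)
(b) allowed
(c) allowed
(d) forbidden — Δl = +5 (E1 requires Δl = ±1)
(e) forbidden — Δm_l = -2 (E1 requires Δm_l = 0, ±1)
(f) allowed
(g) allowed
Total allowed: 4 of 7.

4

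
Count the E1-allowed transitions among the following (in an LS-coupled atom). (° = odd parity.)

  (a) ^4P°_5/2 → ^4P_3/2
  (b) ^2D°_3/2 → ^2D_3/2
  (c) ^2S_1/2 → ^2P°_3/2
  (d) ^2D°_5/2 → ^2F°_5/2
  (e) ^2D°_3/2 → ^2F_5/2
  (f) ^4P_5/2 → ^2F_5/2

(a) allowed
(b) allowed
(c) allowed
(d) forbidden (parity fails)
(e) allowed
(f) forbidden (parity, ΔS, ΔL fail)
Total allowed: 4 of 6.

4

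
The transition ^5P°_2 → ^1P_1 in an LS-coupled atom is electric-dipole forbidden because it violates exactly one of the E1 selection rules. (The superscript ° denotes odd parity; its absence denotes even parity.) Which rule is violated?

the ΔS = 0 rule

Initial level: S=2, L=1, J=2, parity odd. Final level: S=0, L=1, J=1, parity even.
Parity must change: odd → even — passes.
ΔS = 0: S: 2 → 0 — fails.
ΔL = 0, ±1 (not L=0↔0): L: 1 → 1, ΔL = +0 — passes.
ΔJ = 0, ±1 (not J=0↔0): J: 2 → 1, ΔJ = -1 — passes.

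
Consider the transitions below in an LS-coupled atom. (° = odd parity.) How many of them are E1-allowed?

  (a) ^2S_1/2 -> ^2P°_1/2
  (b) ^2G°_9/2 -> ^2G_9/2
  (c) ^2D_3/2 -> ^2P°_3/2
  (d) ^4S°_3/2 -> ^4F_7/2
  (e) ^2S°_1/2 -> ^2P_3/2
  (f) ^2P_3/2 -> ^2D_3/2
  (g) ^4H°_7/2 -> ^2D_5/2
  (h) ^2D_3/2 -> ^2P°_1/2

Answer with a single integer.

5

(a) allowed
(b) allowed
(c) allowed
(d) forbidden (ΔL, ΔJ fail)
(e) allowed
(f) forbidden (parity fails)
(g) forbidden (ΔS, ΔL fail)
(h) allowed
Total allowed: 5 of 8.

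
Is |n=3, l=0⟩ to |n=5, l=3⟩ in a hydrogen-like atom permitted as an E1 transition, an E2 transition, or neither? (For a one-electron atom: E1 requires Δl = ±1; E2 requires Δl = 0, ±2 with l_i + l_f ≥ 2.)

neither

Δl = 3 − 0 = +3; l_i + l_f = 3.
E1 (Δl = ±1): not satisfied.
E2 (Δl = 0,±2, l_i+l_f ≥ 2): not satisfied.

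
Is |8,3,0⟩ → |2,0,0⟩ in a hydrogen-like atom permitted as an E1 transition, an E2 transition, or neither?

neither

Δl = 0 − 3 = -3; l_i + l_f = 3.
Δm_l = +0.
E1 (Δl = ±1, |Δm_l| ≤ 1): not satisfied.
E2 (Δl = 0,±2, l_i+l_f ≥ 2, |Δm_l| ≤ 2): not satisfied.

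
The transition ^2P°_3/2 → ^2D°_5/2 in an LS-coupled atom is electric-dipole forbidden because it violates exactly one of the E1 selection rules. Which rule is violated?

parity

Reading off the term symbols: S 1/2→1/2, L 1→2, J 3/2→5/2, parity odd→odd.
ΔL = 0, ±1 (not L=0↔0): L: 1 → 2, ΔL = +1 — passes.
ΔS = 0: S: 1/2 → 1/2 — passes.
Parity must change: odd → odd — fails.
ΔJ = 0, ±1 (not J=0↔0): J: 3/2 → 5/2, ΔJ = +1 — passes.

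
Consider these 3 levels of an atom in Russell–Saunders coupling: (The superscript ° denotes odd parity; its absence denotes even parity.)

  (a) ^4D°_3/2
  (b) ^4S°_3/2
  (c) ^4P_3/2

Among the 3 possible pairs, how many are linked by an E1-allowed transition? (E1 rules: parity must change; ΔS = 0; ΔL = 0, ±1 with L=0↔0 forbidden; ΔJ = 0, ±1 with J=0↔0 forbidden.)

2

(a)–(b): forbidden (parity, ΔL).
(a)–(c): allowed.
(b)–(c): allowed.
Allowed pairs: 2 of 3.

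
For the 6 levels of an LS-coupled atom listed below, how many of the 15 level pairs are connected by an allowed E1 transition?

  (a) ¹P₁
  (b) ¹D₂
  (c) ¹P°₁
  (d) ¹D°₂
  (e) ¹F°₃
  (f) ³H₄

(a)–(b): forbidden (parity).
(a)–(c): allowed.
(a)–(d): allowed.
(a)–(e): forbidden (ΔL, ΔJ).
(a)–(f): forbidden (parity, ΔS, ΔL, ΔJ).
(b)–(c): allowed.
(b)–(d): allowed.
(b)–(e): allowed.
(b)–(f): forbidden (parity, ΔS, ΔL, ΔJ).
(c)–(d): forbidden (parity).
(c)–(e): forbidden (parity, ΔL, ΔJ).
(c)–(f): forbidden (ΔS, ΔL, ΔJ).
(d)–(e): forbidden (parity).
(d)–(f): forbidden (ΔS, ΔL, ΔJ).
(e)–(f): forbidden (ΔS, ΔL).
Allowed pairs: 5 of 15.

5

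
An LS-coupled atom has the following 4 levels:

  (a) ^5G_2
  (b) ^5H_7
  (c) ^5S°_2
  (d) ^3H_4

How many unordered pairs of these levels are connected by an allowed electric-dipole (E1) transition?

0

(a)–(b): forbidden (parity, ΔJ).
(a)–(c): forbidden (ΔL).
(a)–(d): forbidden (parity, ΔS, ΔJ).
(b)–(c): forbidden (ΔL, ΔJ).
(b)–(d): forbidden (parity, ΔS, ΔJ).
(c)–(d): forbidden (ΔS, ΔL, ΔJ).
Allowed pairs: 0 of 6.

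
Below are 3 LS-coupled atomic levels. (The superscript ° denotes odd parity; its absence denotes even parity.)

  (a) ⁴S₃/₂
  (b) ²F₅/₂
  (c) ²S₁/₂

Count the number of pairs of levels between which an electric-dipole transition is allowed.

(a)–(b): forbidden (parity, ΔS, ΔL).
(a)–(c): forbidden (parity, ΔS, ΔL).
(b)–(c): forbidden (parity, ΔL, ΔJ).
Allowed pairs: 0 of 3.

0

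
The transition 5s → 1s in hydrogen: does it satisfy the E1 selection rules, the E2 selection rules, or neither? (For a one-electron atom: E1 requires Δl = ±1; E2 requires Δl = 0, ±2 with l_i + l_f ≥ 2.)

neither

Δl = 0 − 0 = +0; l_i + l_f = 0.
E1 (Δl = ±1): not satisfied.
E2 (Δl = 0,±2, l_i+l_f ≥ 2): not satisfied.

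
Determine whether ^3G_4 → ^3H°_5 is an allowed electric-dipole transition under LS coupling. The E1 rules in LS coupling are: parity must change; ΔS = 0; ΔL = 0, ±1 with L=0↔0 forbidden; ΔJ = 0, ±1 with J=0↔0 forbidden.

ΔS = 0: S: 1 → 1 — passes.
ΔL = 0, ±1 (not L=0↔0): L: 4 → 5, ΔL = +1 — passes.
Parity must change: even → odd — passes.
ΔJ = 0, ±1 (not J=0↔0): J: 4 → 5, ΔJ = +1 — passes.
All four E1 rules are satisfied.

allowed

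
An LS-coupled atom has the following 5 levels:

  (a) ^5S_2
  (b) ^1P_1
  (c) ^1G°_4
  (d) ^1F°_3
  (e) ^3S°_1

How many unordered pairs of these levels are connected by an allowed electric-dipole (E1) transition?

(a)–(b): forbidden (parity, ΔS).
(a)–(c): forbidden (ΔS, ΔL, ΔJ).
(a)–(d): forbidden (ΔS, ΔL).
(a)–(e): forbidden (ΔS, ΔL).
(b)–(c): forbidden (ΔL, ΔJ).
(b)–(d): forbidden (ΔL, ΔJ).
(b)–(e): forbidden (ΔS).
(c)–(d): forbidden (parity).
(c)–(e): forbidden (parity, ΔS, ΔL, ΔJ).
(d)–(e): forbidden (parity, ΔS, ΔL, ΔJ).
Allowed pairs: 0 of 10.

0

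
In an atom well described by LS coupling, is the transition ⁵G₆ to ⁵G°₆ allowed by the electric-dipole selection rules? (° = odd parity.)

allowed

Initial level: S=2, L=4, J=6, parity even. Final level: S=2, L=4, J=6, parity odd.
ΔL = 0, ±1 (not L=0↔0): L: 4 → 4, ΔL = +0 — satisfied.
ΔS = 0: S: 2 → 2 — satisfied.
ΔJ = 0, ±1 (not J=0↔0): J: 6 → 6, ΔJ = +0 — satisfied.
Parity must change: even → odd — satisfied.
All four E1 rules are satisfied.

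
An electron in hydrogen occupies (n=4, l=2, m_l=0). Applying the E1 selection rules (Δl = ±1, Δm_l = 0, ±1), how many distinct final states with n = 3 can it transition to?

E1 requires Δl = ±1, so l_f ∈ {1, 3}; with 0 ≤ l_f ≤ n_f−1 = 2, the allowed l_f values are {1}.
For l_f = 1: m_f ∈ {m_i−1, m_i, m_i+1} ∩ [−1, 1] = {-1, 0, 1} → 3 states.
Total: 3.

3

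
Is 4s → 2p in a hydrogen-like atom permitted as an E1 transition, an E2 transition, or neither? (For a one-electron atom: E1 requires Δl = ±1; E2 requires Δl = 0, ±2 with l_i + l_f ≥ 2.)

Δl = 1 − 0 = +1; l_i + l_f = 1.
E1 (Δl = ±1): satisfied.
E2 (Δl = 0,±2, l_i+l_f ≥ 2): not satisfied.

E1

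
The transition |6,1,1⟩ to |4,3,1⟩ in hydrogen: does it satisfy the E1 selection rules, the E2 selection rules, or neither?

Δl = 3 − 1 = +2; l_i + l_f = 4.
Δm_l = +0.
E1 (Δl = ±1, |Δm_l| ≤ 1): not satisfied.
E2 (Δl = 0,±2, l_i+l_f ≥ 2, |Δm_l| ≤ 2): satisfied.

E2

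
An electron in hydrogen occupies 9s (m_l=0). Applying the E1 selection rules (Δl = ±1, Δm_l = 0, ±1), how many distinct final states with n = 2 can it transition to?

E1 requires Δl = ±1, so l_f ∈ {-1, 1}; with 0 ≤ l_f ≤ n_f−1 = 1, the allowed l_f values are {1}.
For l_f = 1: m_f ∈ {m_i−1, m_i, m_i+1} ∩ [−1, 1] = {-1, 0, 1} → 3 states.
Total: 3.

3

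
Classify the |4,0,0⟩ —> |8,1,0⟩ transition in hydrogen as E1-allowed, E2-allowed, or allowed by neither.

E1

Δl = 1 − 0 = +1; l_i + l_f = 1.
Δm_l = +0.
E1 (Δl = ±1, |Δm_l| ≤ 1): satisfied.
E2 (Δl = 0,±2, l_i+l_f ≥ 2, |Δm_l| ≤ 2): not satisfied.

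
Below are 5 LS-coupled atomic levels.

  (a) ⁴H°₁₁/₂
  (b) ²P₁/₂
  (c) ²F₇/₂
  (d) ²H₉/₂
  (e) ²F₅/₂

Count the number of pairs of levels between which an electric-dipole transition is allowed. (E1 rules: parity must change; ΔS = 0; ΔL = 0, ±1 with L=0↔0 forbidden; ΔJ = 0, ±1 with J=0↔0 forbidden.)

0

(a)–(b): forbidden (ΔS, ΔL, ΔJ).
(a)–(c): forbidden (ΔS, ΔL, ΔJ).
(a)–(d): forbidden (ΔS).
(a)–(e): forbidden (ΔS, ΔL, ΔJ).
(b)–(c): forbidden (parity, ΔL, ΔJ).
(b)–(d): forbidden (parity, ΔL, ΔJ).
(b)–(e): forbidden (parity, ΔL, ΔJ).
(c)–(d): forbidden (parity, ΔL).
(c)–(e): forbidden (parity).
(d)–(e): forbidden (parity, ΔL, ΔJ).
Allowed pairs: 0 of 10.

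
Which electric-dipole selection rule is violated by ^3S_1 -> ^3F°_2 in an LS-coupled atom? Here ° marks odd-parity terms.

the ΔL = 0, ±1 rule

Reading off the term symbols: S 1→1, L 0→3, J 1→2, parity even→odd.
ΔJ = 0, ±1 (not J=0↔0): J: 1 → 2, ΔJ = +1 — passes.
ΔS = 0: S: 1 → 1 — passes.
ΔL = 0, ±1 (not L=0↔0): L: 0 → 3, ΔL = +3 — fails.
Parity must change: even → odd — passes.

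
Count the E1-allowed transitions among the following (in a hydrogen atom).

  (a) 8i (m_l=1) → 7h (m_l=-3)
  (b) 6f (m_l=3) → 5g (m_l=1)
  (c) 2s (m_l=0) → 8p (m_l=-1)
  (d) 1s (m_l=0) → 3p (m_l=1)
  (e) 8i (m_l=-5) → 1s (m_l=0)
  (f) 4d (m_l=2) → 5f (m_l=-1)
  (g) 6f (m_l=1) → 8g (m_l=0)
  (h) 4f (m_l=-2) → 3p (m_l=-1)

3

(a) forbidden — Δm_l = -4 (E1 requires Δm_l = 0, ±1)
(b) forbidden — Δm_l = -2 (E1 requires Δm_l = 0, ±1)
(c) allowed
(d) allowed
(e) forbidden — Δl = -6 (E1 requires Δl = ±1); Δm_l = +5 (E1 requires Δm_l = 0, ±1)
(f) forbidden — Δm_l = -3 (E1 requires Δm_l = 0, ±1)
(g) allowed
(h) forbidden — Δl = -2 (E1 requires Δl = ±1)
Total allowed: 3 of 8.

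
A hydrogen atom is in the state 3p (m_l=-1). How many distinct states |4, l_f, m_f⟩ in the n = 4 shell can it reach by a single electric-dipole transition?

E1 requires Δl = ±1, so l_f ∈ {0, 2}; with 0 ≤ l_f ≤ n_f−1 = 3, the allowed l_f values are {0, 2}.
For l_f = 0: m_f ∈ {m_i−1, m_i, m_i+1} ∩ [−0, 0] = {0} → 1 state.
For l_f = 2: m_f ∈ {m_i−1, m_i, m_i+1} ∩ [−2, 2] = {-2, -1, 0} → 3 states.
Total: 4.

4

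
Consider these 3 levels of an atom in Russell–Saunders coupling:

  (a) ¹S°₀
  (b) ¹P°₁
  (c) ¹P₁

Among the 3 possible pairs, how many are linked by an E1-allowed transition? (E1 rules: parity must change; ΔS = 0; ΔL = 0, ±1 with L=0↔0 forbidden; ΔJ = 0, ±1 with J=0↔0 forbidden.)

(a)–(b): forbidden (parity).
(a)–(c): allowed.
(b)–(c): allowed.
Allowed pairs: 2 of 3.

2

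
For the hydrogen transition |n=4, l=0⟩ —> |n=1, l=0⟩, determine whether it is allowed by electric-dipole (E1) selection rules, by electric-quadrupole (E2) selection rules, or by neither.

Δl = 0 − 0 = +0; l_i + l_f = 0.
E1 (Δl = ±1): not satisfied.
E2 (Δl = 0,±2, l_i+l_f ≥ 2): not satisfied.

neither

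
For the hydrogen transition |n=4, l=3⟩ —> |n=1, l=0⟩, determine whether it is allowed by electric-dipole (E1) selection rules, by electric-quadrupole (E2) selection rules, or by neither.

Δl = 0 − 3 = -3; l_i + l_f = 3.
E1 (Δl = ±1): not satisfied.
E2 (Δl = 0,±2, l_i+l_f ≥ 2): not satisfied.

neither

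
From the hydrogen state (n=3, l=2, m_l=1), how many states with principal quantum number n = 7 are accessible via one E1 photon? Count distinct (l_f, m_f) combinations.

E1 requires Δl = ±1, so l_f ∈ {1, 3}; with 0 ≤ l_f ≤ n_f−1 = 6, the allowed l_f values are {1, 3}.
For l_f = 1: m_f ∈ {m_i−1, m_i, m_i+1} ∩ [−1, 1] = {0, 1} → 2 states.
For l_f = 3: m_f ∈ {m_i−1, m_i, m_i+1} ∩ [−3, 3] = {0, 1, 2} → 3 states.
Total: 5.

5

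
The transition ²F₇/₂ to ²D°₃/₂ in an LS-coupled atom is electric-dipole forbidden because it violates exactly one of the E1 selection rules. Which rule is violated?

Initial level: S=1/2, L=3, J=7/2, parity even. Final level: S=1/2, L=2, J=3/2, parity odd.
Parity must change: even → odd — ok.
ΔS = 0: S: 1/2 → 1/2 — ok.
ΔL = 0, ±1 (not L=0↔0): L: 3 → 2, ΔL = -1 — ok.
ΔJ = 0, ±1 (not J=0↔0): J: 7/2 → 3/2, ΔJ = -2 — fails.

the ΔJ = 0, ±1 rule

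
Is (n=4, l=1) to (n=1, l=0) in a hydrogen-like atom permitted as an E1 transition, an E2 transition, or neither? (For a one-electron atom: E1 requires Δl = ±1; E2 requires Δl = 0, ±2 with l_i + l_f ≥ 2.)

Δl = 0 − 1 = -1; l_i + l_f = 1.
E1 (Δl = ±1): satisfied.
E2 (Δl = 0,±2, l_i+l_f ≥ 2): not satisfied.

E1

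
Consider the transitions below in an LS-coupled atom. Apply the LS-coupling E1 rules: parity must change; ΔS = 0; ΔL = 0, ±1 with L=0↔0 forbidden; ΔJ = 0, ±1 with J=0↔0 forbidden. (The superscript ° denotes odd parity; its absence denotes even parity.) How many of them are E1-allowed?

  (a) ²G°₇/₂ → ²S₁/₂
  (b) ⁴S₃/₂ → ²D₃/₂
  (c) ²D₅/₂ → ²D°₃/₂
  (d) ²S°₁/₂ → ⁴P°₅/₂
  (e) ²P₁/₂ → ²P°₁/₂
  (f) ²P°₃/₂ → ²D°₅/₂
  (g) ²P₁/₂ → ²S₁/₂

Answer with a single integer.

2

(a) forbidden (ΔL, ΔJ fail)
(b) forbidden (parity, ΔS, ΔL fail)
(c) allowed
(d) forbidden (parity, ΔS, ΔJ fail)
(e) allowed
(f) forbidden (parity fails)
(g) forbidden (parity fails)
Total allowed: 2 of 7.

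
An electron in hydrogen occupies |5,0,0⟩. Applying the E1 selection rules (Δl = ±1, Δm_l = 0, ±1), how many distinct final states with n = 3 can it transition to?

3

E1 requires Δl = ±1, so l_f ∈ {-1, 1}; with 0 ≤ l_f ≤ n_f−1 = 2, the allowed l_f values are {1}.
For l_f = 1: m_f ∈ {m_i−1, m_i, m_i+1} ∩ [−1, 1] = {-1, 0, 1} → 3 states.
Total: 3.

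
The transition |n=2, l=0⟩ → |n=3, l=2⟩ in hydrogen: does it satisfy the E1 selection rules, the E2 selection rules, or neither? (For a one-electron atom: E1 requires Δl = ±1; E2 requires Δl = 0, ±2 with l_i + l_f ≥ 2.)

Δl = 2 − 0 = +2; l_i + l_f = 2.
E1 (Δl = ±1): not satisfied.
E2 (Δl = 0,±2, l_i+l_f ≥ 2): satisfied.

E2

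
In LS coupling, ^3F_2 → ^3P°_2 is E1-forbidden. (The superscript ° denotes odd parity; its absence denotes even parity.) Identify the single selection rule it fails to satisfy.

the ΔL = 0, ±1 rule

ΔL = 0, ±1 (not L=0↔0): L: 3 → 1, ΔL = -2 — ✗.
ΔS = 0: S: 1 → 1 — ✓.
Parity must change: even → odd — ✓.
ΔJ = 0, ±1 (not J=0↔0): J: 2 → 2, ΔJ = +0 — ✓.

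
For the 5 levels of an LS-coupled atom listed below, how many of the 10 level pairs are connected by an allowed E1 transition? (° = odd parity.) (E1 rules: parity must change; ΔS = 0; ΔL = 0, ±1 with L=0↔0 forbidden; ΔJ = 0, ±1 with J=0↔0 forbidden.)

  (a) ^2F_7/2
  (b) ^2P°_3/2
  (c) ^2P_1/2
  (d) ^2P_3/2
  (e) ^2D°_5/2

4

(a)–(b): forbidden (ΔL, ΔJ).
(a)–(c): forbidden (parity, ΔL, ΔJ).
(a)–(d): forbidden (parity, ΔL, ΔJ).
(a)–(e): allowed.
(b)–(c): allowed.
(b)–(d): allowed.
(b)–(e): forbidden (parity).
(c)–(d): forbidden (parity).
(c)–(e): forbidden (ΔJ).
(d)–(e): allowed.
Allowed pairs: 4 of 10.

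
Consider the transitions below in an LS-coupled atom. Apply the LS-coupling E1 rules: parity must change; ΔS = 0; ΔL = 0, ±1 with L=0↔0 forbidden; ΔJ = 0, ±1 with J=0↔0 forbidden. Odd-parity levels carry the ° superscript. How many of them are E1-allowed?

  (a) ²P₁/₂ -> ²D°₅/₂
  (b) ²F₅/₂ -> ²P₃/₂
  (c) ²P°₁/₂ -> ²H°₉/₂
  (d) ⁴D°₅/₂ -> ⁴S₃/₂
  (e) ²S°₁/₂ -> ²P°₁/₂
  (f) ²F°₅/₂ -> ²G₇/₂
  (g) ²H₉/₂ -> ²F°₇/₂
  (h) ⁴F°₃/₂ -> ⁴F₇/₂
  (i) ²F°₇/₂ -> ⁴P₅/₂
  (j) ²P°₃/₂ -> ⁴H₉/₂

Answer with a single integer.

(a) forbidden (ΔJ fails)
(b) forbidden (parity, ΔL fail)
(c) forbidden (parity, ΔL, ΔJ fail)
(d) forbidden (ΔL fails)
(e) forbidden (parity fails)
(f) allowed
(g) forbidden (ΔL fails)
(h) forbidden (ΔJ fails)
(i) forbidden (ΔS, ΔL fail)
(j) forbidden (ΔS, ΔL, ΔJ fail)
Total allowed: 1 of 10.

1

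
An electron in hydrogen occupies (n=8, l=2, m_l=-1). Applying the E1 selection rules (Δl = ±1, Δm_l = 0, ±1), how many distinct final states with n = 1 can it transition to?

E1 requires l_f ∈ {1, 3}, but neither lies in [0, 0], so no final state is reachable.
Total: 0.

0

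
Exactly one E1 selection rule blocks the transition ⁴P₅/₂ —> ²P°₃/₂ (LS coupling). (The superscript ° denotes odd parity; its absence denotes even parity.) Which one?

ΔS = 0: S: 3/2 → 1/2 — fails.
ΔJ = 0, ±1 (not J=0↔0): J: 5/2 → 3/2, ΔJ = -1 — passes.
Parity must change: even → odd — passes.
ΔL = 0, ±1 (not L=0↔0): L: 1 → 1, ΔL = +0 — passes.

the ΔS = 0 rule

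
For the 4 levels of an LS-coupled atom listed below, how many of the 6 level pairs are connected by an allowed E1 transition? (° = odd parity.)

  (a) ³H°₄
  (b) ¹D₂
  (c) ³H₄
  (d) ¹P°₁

(a)–(b): forbidden (ΔS, ΔL, ΔJ).
(a)–(c): allowed.
(a)–(d): forbidden (parity, ΔS, ΔL, ΔJ).
(b)–(c): forbidden (parity, ΔS, ΔL, ΔJ).
(b)–(d): allowed.
(c)–(d): forbidden (ΔS, ΔL, ΔJ).
Allowed pairs: 2 of 6.

2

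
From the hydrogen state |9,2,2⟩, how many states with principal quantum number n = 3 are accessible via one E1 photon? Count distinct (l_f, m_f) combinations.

E1 requires Δl = ±1, so l_f ∈ {1, 3}; with 0 ≤ l_f ≤ n_f−1 = 2, the allowed l_f values are {1}.
For l_f = 1: m_f ∈ {m_i−1, m_i, m_i+1} ∩ [−1, 1] = {1} → 1 state.
Total: 1.

1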